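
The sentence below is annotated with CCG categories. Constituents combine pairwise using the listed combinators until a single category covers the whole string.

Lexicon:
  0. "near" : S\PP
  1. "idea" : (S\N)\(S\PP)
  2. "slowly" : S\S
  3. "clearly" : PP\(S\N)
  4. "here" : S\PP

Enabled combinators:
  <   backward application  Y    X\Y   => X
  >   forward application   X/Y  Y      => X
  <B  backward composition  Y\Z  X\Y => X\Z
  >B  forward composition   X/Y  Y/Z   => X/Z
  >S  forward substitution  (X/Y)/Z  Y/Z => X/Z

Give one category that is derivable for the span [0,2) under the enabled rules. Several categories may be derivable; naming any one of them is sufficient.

[0,5] S   <
  [0,4] PP   <
    [0,3] S\N   <B
      [0,2] S\N   <
        [0,1] "near" : S\PP
        [1,2] "idea" : (S\N)\(S\PP)
      [2,3] "slowly" : S\S
    [3,4] "clearly" : PP\(S\N)
  [4,5] "here" : S\PP

S\N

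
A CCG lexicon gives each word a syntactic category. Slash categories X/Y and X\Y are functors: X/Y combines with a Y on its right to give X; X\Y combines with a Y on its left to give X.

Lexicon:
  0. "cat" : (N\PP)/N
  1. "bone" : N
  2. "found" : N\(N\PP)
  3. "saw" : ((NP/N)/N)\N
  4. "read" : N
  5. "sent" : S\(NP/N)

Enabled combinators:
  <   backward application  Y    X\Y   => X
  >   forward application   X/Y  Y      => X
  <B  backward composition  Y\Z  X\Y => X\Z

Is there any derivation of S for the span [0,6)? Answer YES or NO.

YES

[0,6] S   <
  [0,5] NP/N   >
    [0,4] (NP/N)/N   <
      [0,3] N   <
        [0,2] N\PP   >
          [0,1] "cat" : (N\PP)/N
          [1,2] "bone" : N
        [2,3] "found" : N\(N\PP)
      [3,4] "saw" : ((NP/N)/N)\N
    [4,5] "read" : N
  [5,6] "sent" : S\(NP/N)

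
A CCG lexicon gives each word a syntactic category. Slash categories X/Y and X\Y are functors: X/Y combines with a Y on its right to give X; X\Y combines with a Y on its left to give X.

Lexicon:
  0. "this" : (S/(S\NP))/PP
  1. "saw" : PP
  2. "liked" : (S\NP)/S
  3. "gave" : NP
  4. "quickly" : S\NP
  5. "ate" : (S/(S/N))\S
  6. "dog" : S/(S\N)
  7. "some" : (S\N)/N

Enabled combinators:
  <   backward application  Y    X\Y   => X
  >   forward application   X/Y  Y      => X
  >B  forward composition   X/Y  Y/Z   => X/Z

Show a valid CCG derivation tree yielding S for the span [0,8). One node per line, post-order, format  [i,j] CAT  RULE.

[0,8] S   >
  [0,6] S/(S/N)   <
    [0,5] S   >
      [0,2] S/(S\NP)   >
        [0,1] "this" : (S/(S\NP))/PP
        [1,2] "saw" : PP
      [2,5] S\NP   >
        [2,3] "liked" : (S\NP)/S
        [3,5] S   <
          [3,4] "gave" : NP
          [4,5] "quickly" : S\NP
    [5,6] "ate" : (S/(S/N))\S
  [6,8] S/N   >B
    [6,7] "dog" : S/(S\N)
    [7,8] "some" : (S\N)/N

[0,1] (S/(S\NP))/PP  lex  "this"
[1,2] PP  lex  "saw"
[0,2] S/(S\NP)  >  k=1
[2,3] (S\NP)/S  lex  "liked"
[3,4] NP  lex  "gave"
[4,5] S\NP  lex  "quickly"
[3,5] S  <  k=4
[2,5] S\NP  >  k=3
[0,5] S  >  k=2
[5,6] (S/(S/N))\S  lex  "ate"
[0,6] S/(S/N)  <  k=5
[6,7] S/(S\N)  lex  "dog"
[7,8] (S\N)/N  lex  "some"
[6,8] S/N  >B  k=7
[0,8] S  >  k=6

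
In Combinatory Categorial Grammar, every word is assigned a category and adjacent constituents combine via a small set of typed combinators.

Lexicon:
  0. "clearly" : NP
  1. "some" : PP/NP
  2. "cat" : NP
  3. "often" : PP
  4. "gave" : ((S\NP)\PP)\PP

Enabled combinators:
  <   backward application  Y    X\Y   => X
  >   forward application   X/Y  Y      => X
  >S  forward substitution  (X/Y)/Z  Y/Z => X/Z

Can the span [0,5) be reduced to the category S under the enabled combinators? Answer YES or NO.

YES

[0,5] S   <
  [0,1] "clearly" : NP
  [1,5] S\NP   <
    [1,3] PP   >
      [1,2] "some" : PP/NP
      [2,3] "cat" : NP
    [3,5] (S\NP)\PP   <
      [3,4] "often" : PP
      [4,5] "gave" : ((S\NP)\PP)\PP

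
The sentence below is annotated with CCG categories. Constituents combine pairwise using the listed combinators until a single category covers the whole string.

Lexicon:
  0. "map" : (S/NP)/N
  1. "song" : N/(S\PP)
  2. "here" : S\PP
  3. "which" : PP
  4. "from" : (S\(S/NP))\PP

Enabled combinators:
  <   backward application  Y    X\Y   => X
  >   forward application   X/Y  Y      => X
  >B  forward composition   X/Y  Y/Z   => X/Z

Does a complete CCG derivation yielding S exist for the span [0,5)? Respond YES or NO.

[0,5] S   <
  [0,3] S/NP   >
    [0,1] "map" : (S/NP)/N
    [1,3] N   >
      [1,2] "song" : N/(S\PP)
      [2,3] "here" : S\PP
  [3,5] S\(S/NP)   <
    [3,4] "which" : PP
    [4,5] "from" : (S\(S/NP))\PP

YES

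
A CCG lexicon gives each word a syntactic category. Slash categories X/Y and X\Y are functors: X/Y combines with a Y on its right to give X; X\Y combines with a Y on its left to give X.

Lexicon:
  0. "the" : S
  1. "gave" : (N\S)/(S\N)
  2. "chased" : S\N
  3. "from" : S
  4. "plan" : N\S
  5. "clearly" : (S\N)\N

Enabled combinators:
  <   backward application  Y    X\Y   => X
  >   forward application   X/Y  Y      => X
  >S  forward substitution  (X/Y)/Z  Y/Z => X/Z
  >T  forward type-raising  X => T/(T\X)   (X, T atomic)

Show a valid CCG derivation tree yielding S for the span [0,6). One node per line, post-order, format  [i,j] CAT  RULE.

[0,1] S  lex  "the"
[0,1] N/(N\S)  >T
[1,2] (N\S)/(S\N)  lex  "gave"
[2,3] S\N  lex  "chased"
[1,3] N\S  >  k=2
[0,3] N  >  k=1
[3,4] S  lex  "from"
[4,5] N\S  lex  "plan"
[3,5] N  <  k=4
[5,6] (S\N)\N  lex  "clearly"
[3,6] S\N  <  k=5
[0,6] S  <  k=3

[0,6] S   <
  [0,3] N   >
    [0,1] N/(N\S)   >T
      [0,1] "the" : S
    [1,3] N\S   >
      [1,2] "gave" : (N\S)/(S\N)
      [2,3] "chased" : S\N
  [3,6] S\N   <
    [3,5] N   <
      [3,4] "from" : S
      [4,5] "plan" : N\S
    [5,6] "clearly" : (S\N)\N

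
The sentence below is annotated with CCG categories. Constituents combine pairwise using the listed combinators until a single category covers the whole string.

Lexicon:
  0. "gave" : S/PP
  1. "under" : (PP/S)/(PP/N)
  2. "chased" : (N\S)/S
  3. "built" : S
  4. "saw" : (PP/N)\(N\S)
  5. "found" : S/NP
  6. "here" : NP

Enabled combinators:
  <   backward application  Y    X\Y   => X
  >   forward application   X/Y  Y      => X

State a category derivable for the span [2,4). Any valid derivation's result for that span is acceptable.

N\S

[0,7] S   >
  [0,1] "gave" : S/PP
  [1,7] PP   >
    [1,5] PP/S   >
      [1,2] "under" : (PP/S)/(PP/N)
      [2,5] PP/N   <
        [2,4] N\S   >
          [2,3] "chased" : (N\S)/S
          [3,4] "built" : S
        [4,5] "saw" : (PP/N)\(N\S)
    [5,7] S   >
      [5,6] "found" : S/NP
      [6,7] "here" : NP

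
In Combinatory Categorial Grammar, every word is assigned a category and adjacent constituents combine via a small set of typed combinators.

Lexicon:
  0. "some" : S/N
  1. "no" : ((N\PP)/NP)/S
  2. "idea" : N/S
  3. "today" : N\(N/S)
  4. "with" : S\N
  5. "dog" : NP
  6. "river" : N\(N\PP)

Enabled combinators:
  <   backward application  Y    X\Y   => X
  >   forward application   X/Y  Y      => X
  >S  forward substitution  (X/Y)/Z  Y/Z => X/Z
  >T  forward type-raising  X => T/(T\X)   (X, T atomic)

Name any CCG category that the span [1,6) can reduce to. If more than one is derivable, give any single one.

N\PP

[0,7] S   >
  [0,1] "some" : S/N
  [1,7] N   <
    [1,6] N\PP   >
      [1,5] (N\PP)/NP   >
        [1,2] "no" : ((N\PP)/NP)/S
        [2,5] S   <
          [2,4] N   <
            [2,3] "idea" : N/S
            [3,4] "today" : N\(N/S)
          [4,5] "with" : S\N
      [5,6] "dog" : NP
    [6,7] "river" : N\(N\PP)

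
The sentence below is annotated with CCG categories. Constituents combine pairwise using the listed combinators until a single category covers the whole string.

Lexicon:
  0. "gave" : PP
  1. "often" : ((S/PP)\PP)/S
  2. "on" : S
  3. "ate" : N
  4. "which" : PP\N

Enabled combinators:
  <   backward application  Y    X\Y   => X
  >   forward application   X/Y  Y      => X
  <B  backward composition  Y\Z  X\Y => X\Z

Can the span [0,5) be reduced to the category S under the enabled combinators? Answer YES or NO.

YES

[0,5] S   >
  [0,3] S/PP   <
    [0,1] "gave" : PP
    [1,3] (S/PP)\PP   >
      [1,2] "often" : ((S/PP)\PP)/S
      [2,3] "on" : S
  [3,5] PP   <
    [3,4] "ate" : N
    [4,5] "which" : PP\N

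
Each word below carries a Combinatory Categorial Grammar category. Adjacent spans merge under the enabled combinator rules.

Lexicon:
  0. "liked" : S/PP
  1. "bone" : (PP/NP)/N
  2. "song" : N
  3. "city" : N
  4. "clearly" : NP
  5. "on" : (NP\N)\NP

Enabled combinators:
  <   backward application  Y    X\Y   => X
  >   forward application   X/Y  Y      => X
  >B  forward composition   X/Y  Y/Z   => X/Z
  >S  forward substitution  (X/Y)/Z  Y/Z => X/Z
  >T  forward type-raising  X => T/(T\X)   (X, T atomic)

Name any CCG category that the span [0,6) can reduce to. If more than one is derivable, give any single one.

[0,6] S   >
  [0,1] "liked" : S/PP
  [1,6] PP   >
    [1,3] PP/NP   >
      [1,2] "bone" : (PP/NP)/N
      [2,3] "song" : N
    [3,6] NP   <
      [3,4] "city" : N
      [4,6] NP\N   <
        [4,5] "clearly" : NP
        [5,6] "on" : (NP\N)\NP

S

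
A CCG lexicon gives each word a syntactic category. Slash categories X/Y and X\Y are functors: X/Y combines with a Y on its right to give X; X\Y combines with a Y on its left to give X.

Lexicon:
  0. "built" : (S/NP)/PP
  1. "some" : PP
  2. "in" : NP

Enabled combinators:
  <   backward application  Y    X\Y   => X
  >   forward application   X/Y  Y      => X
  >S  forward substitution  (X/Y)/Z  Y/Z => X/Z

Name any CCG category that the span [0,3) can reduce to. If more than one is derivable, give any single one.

S

[0,3] S   >
  [0,2] S/NP   >
    [0,1] "built" : (S/NP)/PP
    [1,2] "some" : PP
  [2,3] "in" : NP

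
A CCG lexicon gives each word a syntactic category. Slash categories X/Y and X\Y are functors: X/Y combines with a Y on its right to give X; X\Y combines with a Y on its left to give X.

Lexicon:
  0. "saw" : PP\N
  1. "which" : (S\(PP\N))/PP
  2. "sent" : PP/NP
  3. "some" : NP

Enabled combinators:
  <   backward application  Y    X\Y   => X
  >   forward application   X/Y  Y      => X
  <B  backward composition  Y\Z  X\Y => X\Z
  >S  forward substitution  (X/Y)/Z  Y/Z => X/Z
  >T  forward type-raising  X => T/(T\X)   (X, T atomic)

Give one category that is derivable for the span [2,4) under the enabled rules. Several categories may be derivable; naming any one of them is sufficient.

PP

[0,4] S   <
  [0,1] "saw" : PP\N
  [1,4] S\(PP\N)   >
    [1,2] "which" : (S\(PP\N))/PP
    [2,4] PP   >
      [2,3] "sent" : PP/NP
      [3,4] "some" : NP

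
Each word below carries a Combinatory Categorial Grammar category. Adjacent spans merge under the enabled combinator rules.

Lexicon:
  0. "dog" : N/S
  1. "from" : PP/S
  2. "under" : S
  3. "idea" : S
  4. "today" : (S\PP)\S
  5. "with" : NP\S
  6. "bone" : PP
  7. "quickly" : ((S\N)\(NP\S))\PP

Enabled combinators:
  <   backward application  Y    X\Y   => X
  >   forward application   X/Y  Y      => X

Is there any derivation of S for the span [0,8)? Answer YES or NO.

YES

[0,8] S   <
  [0,5] N   >
    [0,1] "dog" : N/S
    [1,5] S   <
      [1,3] PP   >
        [1,2] "from" : PP/S
        [2,3] "under" : S
      [3,5] S\PP   <
        [3,4] "idea" : S
        [4,5] "today" : (S\PP)\S
  [5,8] S\N   <
    [5,6] "with" : NP\S
    [6,8] (S\N)\(NP\S)   <
      [6,7] "bone" : PP
      [7,8] "quickly" : ((S\N)\(NP\S))\PP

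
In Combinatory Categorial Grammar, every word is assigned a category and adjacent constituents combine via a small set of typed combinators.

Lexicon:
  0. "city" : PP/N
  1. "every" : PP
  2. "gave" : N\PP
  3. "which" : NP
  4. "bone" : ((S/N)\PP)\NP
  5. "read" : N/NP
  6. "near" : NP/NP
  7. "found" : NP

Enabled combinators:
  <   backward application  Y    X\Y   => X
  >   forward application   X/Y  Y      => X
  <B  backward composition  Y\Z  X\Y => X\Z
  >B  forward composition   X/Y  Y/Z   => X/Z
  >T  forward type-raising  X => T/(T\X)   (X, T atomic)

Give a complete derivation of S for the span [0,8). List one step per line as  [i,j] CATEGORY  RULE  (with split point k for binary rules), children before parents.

[0,8] S   >
  [0,5] S/N   <
    [0,3] PP   >
      [0,1] "city" : PP/N
      [1,3] N   <
        [1,2] "every" : PP
        [2,3] "gave" : N\PP
    [3,5] (S/N)\PP   <
      [3,4] "which" : NP
      [4,5] "bone" : ((S/N)\PP)\NP
  [5,8] N   >
    [5,7] N/NP   >B
      [5,6] "read" : N/NP
      [6,7] "near" : NP/NP
    [7,8] "found" : NP

[0,1] PP/N  lex  "city"
[1,2] PP  lex  "every"
[2,3] N\PP  lex  "gave"
[1,3] N  <  k=2
[0,3] PP  >  k=1
[3,4] NP  lex  "which"
[4,5] ((S/N)\PP)\NP  lex  "bone"
[3,5] (S/N)\PP  <  k=4
[0,5] S/N  <  k=3
[5,6] N/NP  lex  "read"
[6,7] NP/NP  lex  "near"
[5,7] N/NP  >B  k=6
[7,8] NP  lex  "found"
[5,8] N  >  k=7
[0,8] S  >  k=5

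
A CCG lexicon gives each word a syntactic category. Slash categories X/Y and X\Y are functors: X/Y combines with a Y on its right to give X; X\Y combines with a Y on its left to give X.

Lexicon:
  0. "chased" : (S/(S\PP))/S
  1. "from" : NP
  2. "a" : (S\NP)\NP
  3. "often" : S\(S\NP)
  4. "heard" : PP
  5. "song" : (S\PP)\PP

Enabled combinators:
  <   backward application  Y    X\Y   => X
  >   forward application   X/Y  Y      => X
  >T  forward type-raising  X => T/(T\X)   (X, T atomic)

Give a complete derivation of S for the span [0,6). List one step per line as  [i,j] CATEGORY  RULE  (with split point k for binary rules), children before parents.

[0,1] (S/(S\PP))/S  lex  "chased"
[1,2] NP  lex  "from"
[2,3] (S\NP)\NP  lex  "a"
[1,3] S\NP  <  k=2
[3,4] S\(S\NP)  lex  "often"
[1,4] S  <  k=3
[0,4] S/(S\PP)  >  k=1
[4,5] PP  lex  "heard"
[5,6] (S\PP)\PP  lex  "song"
[4,6] S\PP  <  k=5
[0,6] S  >  k=4

[0,6] S   >
  [0,4] S/(S\PP)   >
    [0,1] "chased" : (S/(S\PP))/S
    [1,4] S   <
      [1,3] S\NP   <
        [1,2] "from" : NP
        [2,3] "a" : (S\NP)\NP
      [3,4] "often" : S\(S\NP)
  [4,6] S\PP   <
    [4,5] "heard" : PP
    [5,6] "song" : (S\PP)\PP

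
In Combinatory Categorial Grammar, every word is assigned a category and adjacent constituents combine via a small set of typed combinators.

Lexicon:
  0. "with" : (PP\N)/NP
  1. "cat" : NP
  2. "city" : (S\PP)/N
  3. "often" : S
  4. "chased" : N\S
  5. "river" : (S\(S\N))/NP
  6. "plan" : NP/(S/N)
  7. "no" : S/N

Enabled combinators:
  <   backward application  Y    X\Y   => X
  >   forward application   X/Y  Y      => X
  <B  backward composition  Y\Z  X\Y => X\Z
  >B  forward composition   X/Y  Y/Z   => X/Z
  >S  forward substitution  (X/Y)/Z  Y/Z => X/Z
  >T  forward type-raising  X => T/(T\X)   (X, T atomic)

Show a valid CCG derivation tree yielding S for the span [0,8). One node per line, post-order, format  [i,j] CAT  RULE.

[0,1] (PP\N)/NP  lex  "with"
[1,2] NP  lex  "cat"
[0,2] PP\N  >  k=1
[2,3] (S\PP)/N  lex  "city"
[3,4] S  lex  "often"
[3,4] N/(N\S)  >T
[4,5] N\S  lex  "chased"
[3,5] N  >  k=4
[2,5] S\PP  >  k=3
[0,5] S\N  <B  k=2
[5,6] (S\(S\N))/NP  lex  "river"
[6,7] NP/(S/N)  lex  "plan"
[7,8] S/N  lex  "no"
[6,8] NP  >  k=7
[5,8] S\(S\N)  >  k=6
[0,8] S  <  k=5

[0,8] S   <
  [0,5] S\N   <B
    [0,2] PP\N   >
      [0,1] "with" : (PP\N)/NP
      [1,2] "cat" : NP
    [2,5] S\PP   >
      [2,3] "city" : (S\PP)/N
      [3,5] N   >
        [3,4] N/(N\S)   >T
          [3,4] "often" : S
        [4,5] "chased" : N\S
  [5,8] S\(S\N)   >
    [5,6] "river" : (S\(S\N))/NP
    [6,8] NP   >
      [6,7] "plan" : NP/(S/N)
      [7,8] "no" : S/N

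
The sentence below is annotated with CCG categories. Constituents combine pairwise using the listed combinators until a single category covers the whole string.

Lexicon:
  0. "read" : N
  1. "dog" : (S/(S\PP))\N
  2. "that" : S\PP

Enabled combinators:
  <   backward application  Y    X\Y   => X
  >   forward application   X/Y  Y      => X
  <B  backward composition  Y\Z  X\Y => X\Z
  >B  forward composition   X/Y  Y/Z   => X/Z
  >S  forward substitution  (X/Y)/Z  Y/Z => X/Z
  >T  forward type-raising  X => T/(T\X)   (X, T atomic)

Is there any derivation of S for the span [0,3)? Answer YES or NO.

[0,3] S   >
  [0,2] S/(S\PP)   <
    [0,1] "read" : N
    [1,2] "dog" : (S/(S\PP))\N
  [2,3] "that" : S\PP

YES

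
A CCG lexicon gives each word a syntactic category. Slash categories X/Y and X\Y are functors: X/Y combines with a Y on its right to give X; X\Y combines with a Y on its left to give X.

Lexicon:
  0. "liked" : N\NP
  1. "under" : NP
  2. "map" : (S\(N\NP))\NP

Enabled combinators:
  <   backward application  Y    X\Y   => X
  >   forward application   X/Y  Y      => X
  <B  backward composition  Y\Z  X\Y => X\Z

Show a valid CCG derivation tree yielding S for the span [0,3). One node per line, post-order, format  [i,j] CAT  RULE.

[0,3] S   <
  [0,1] "liked" : N\NP
  [1,3] S\(N\NP)   <
    [1,2] "under" : NP
    [2,3] "map" : (S\(N\NP))\NP

[0,1] N\NP  lex  "liked"
[1,2] NP  lex  "under"
[2,3] (S\(N\NP))\NP  lex  "map"
[1,3] S\(N\NP)  <  k=2
[0,3] S  <  k=1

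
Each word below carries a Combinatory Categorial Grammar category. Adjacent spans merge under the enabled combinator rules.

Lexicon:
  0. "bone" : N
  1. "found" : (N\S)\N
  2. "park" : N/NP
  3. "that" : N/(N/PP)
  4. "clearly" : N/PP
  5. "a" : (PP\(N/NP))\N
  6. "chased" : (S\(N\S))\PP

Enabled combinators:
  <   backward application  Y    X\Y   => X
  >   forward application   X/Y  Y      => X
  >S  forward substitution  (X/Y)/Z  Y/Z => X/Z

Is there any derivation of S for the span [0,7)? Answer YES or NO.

[0,7] S   <
  [0,2] N\S   <
    [0,1] "bone" : N
    [1,2] "found" : (N\S)\N
  [2,7] S\(N\S)   <
    [2,6] PP   <
      [2,3] "park" : N/NP
      [3,6] PP\(N/NP)   <
        [3,5] N   >
          [3,4] "that" : N/(N/PP)
          [4,5] "clearly" : N/PP
        [5,6] "a" : (PP\(N/NP))\N
    [6,7] "chased" : (S\(N\S))\PP

YES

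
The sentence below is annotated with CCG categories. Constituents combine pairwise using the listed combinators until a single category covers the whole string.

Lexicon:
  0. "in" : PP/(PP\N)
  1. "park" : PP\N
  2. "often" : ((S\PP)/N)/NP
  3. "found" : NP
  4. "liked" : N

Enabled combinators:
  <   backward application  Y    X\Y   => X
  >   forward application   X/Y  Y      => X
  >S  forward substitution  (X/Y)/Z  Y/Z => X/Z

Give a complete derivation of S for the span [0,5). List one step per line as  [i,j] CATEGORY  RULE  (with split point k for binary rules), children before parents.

[0,1] PP/(PP\N)  lex  "in"
[1,2] PP\N  lex  "park"
[0,2] PP  >  k=1
[2,3] ((S\PP)/N)/NP  lex  "often"
[3,4] NP  lex  "found"
[2,4] (S\PP)/N  >  k=3
[4,5] N  lex  "liked"
[2,5] S\PP  >  k=4
[0,5] S  <  k=2

[0,5] S   <
  [0,2] PP   >
    [0,1] "in" : PP/(PP\N)
    [1,2] "park" : PP\N
  [2,5] S\PP   >
    [2,4] (S\PP)/N   >
      [2,3] "often" : ((S\PP)/N)/NP
      [3,4] "found" : NP
    [4,5] "liked" : N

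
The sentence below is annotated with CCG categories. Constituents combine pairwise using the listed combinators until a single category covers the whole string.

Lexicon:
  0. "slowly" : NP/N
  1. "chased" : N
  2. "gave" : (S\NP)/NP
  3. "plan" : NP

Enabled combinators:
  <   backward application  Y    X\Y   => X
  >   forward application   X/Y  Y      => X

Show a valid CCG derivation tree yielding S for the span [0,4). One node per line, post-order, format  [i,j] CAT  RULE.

[0,1] NP/N  lex  "slowly"
[1,2] N  lex  "chased"
[0,2] NP  >  k=1
[2,3] (S\NP)/NP  lex  "gave"
[3,4] NP  lex  "plan"
[2,4] S\NP  >  k=3
[0,4] S  <  k=2

[0,4] S   <
  [0,2] NP   >
    [0,1] "slowly" : NP/N
    [1,2] "chased" : N
  [2,4] S\NP   >
    [2,3] "gave" : (S\NP)/NP
    [3,4] "plan" : NP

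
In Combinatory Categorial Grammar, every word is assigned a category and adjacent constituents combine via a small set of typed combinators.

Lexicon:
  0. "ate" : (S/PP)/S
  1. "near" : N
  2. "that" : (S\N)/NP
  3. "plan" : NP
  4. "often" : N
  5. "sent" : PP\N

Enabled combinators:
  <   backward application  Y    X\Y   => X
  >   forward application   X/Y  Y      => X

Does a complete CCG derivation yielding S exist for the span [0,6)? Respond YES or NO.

[0,6] S   >
  [0,4] S/PP   >
    [0,1] "ate" : (S/PP)/S
    [1,4] S   <
      [1,2] "near" : N
      [2,4] S\N   >
        [2,3] "that" : (S\N)/NP
        [3,4] "plan" : NP
  [4,6] PP   <
    [4,5] "often" : N
    [5,6] "sent" : PP\N

YES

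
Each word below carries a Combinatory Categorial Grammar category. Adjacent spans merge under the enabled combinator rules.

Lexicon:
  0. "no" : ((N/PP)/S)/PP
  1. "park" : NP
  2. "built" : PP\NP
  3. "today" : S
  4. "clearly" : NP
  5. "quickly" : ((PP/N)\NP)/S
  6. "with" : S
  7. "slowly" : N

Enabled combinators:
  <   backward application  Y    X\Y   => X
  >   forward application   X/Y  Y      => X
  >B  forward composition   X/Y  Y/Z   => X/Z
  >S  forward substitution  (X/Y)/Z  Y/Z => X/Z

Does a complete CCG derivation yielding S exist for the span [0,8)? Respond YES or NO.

((N/PP)/S)/PP NP PP\NP S NP ((PP/N)\NP)/S S N
CKY chart[0,8] = {N}; S ∉ chart

NO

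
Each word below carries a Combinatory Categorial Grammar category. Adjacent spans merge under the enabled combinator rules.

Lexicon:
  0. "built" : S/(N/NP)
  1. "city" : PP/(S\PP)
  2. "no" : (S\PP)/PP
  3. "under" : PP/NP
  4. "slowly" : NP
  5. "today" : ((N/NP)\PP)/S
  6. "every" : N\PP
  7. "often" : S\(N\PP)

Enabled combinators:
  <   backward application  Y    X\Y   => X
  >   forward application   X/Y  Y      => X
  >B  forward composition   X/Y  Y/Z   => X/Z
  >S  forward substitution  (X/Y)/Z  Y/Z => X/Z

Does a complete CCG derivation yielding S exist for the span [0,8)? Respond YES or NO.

YES

[0,8] S   >
  [0,1] "built" : S/(N/NP)
  [1,8] N/NP   <
    [1,5] PP   >
      [1,2] "city" : PP/(S\PP)
      [2,5] S\PP   >
        [2,3] "no" : (S\PP)/PP
        [3,5] PP   >
          [3,4] "under" : PP/NP
          [4,5] "slowly" : NP
    [5,8] (N/NP)\PP   >
      [5,6] "today" : ((N/NP)\PP)/S
      [6,8] S   <
        [6,7] "every" : N\PP
        [7,8] "often" : S\(N\PP)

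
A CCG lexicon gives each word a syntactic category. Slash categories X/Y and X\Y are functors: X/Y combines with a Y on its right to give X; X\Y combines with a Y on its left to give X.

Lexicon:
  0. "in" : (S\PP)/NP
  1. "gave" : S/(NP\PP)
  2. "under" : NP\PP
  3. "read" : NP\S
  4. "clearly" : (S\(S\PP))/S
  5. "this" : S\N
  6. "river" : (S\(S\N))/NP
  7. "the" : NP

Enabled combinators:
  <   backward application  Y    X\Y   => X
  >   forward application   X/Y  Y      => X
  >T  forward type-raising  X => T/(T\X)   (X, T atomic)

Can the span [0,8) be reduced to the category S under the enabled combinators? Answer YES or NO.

[0,8] S   <
  [0,4] S\PP   >
    [0,1] "in" : (S\PP)/NP
    [1,4] NP   <
      [1,3] S   >
        [1,2] "gave" : S/(NP\PP)
        [2,3] "under" : NP\PP
      [3,4] "read" : NP\S
  [4,8] S\(S\PP)   >
    [4,5] "clearly" : (S\(S\PP))/S
    [5,8] S   <
      [5,6] "this" : S\N
      [6,8] S\(S\N)   >
        [6,7] "river" : (S\(S\N))/NP
        [7,8] "the" : NP

YES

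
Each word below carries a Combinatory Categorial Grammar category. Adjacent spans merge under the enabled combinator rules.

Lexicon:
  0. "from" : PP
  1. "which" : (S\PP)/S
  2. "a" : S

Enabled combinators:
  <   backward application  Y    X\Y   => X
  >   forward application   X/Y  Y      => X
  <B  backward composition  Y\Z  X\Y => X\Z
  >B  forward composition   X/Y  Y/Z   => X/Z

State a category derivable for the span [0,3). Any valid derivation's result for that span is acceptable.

S

[0,3] S   <
  [0,1] "from" : PP
  [1,3] S\PP   >
    [1,2] "which" : (S\PP)/S
    [2,3] "a" : S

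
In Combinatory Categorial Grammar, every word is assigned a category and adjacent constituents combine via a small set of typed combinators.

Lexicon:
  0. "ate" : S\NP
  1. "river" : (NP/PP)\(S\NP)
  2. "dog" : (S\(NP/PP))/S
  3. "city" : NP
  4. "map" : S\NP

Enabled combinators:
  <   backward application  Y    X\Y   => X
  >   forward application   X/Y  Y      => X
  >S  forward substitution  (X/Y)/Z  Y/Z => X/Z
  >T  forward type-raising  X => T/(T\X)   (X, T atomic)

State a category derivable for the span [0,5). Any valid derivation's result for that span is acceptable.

S

[0,5] S   <
  [0,2] NP/PP   <
    [0,1] "ate" : S\NP
    [1,2] "river" : (NP/PP)\(S\NP)
  [2,5] S\(NP/PP)   >
    [2,3] "dog" : (S\(NP/PP))/S
    [3,5] S   <
      [3,4] "city" : NP
      [4,5] "map" : S\NP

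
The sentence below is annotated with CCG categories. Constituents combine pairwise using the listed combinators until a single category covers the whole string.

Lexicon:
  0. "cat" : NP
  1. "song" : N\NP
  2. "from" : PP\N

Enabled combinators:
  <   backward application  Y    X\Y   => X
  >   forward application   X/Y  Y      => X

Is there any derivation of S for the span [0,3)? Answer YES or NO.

NO

NP N\NP PP\N
CKY chart[0,3] = {PP}; S ∉ chart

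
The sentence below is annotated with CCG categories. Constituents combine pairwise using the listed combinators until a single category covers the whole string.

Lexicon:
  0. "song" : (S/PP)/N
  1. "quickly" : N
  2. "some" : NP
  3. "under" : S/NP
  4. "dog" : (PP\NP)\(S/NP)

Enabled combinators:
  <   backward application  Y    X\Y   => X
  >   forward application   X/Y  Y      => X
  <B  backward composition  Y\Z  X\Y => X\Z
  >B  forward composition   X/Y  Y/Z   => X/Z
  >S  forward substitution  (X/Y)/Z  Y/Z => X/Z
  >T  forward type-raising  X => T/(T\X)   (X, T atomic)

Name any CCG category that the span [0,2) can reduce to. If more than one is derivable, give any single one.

[0,5] S   >
  [0,2] S/PP   >
    [0,1] "song" : (S/PP)/N
    [1,2] "quickly" : N
  [2,5] PP   <
    [2,3] "some" : NP
    [3,5] PP\NP   <
      [3,4] "under" : S/NP
      [4,5] "dog" : (PP\NP)\(S/NP)

S/PP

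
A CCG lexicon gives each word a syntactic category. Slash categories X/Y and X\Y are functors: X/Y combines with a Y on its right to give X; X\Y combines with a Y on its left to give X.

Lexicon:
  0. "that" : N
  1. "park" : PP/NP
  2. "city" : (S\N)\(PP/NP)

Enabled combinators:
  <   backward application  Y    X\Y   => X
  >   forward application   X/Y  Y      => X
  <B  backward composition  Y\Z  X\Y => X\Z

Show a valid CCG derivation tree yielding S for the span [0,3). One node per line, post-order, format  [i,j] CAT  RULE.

[0,1] N  lex  "that"
[1,2] PP/NP  lex  "park"
[2,3] (S\N)\(PP/NP)  lex  "city"
[1,3] S\N  <  k=2
[0,3] S  <  k=1

[0,3] S   <
  [0,1] "that" : N
  [1,3] S\N   <
    [1,2] "park" : PP/NP
    [2,3] "city" : (S\N)\(PP/NP)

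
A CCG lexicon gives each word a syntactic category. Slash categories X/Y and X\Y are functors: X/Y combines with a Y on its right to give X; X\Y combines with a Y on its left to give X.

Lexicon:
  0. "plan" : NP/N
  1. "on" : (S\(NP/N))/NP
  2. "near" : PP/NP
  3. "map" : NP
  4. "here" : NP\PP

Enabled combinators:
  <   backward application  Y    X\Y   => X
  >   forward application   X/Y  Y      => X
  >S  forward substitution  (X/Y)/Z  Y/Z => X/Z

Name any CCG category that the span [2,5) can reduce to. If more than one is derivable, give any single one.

[0,5] S   <
  [0,1] "plan" : NP/N
  [1,5] S\(NP/N)   >
    [1,2] "on" : (S\(NP/N))/NP
    [2,5] NP   <
      [2,4] PP   >
        [2,3] "near" : PP/NP
        [3,4] "map" : NP
      [4,5] "here" : NP\PP

NP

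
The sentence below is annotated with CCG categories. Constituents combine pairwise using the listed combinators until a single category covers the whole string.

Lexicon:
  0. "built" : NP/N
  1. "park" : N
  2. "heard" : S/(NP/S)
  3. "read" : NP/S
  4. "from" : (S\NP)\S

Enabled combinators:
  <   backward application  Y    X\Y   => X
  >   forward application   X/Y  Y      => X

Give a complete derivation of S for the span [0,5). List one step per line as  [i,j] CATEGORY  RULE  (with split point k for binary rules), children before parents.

[0,1] NP/N  lex  "built"
[1,2] N  lex  "park"
[0,2] NP  >  k=1
[2,3] S/(NP/S)  lex  "heard"
[3,4] NP/S  lex  "read"
[2,4] S  >  k=3
[4,5] (S\NP)\S  lex  "from"
[2,5] S\NP  <  k=4
[0,5] S  <  k=2

[0,5] S   <
  [0,2] NP   >
    [0,1] "built" : NP/N
    [1,2] "park" : N
  [2,5] S\NP   <
    [2,4] S   >
      [2,3] "heard" : S/(NP/S)
      [3,4] "read" : NP/S
    [4,5] "from" : (S\NP)\S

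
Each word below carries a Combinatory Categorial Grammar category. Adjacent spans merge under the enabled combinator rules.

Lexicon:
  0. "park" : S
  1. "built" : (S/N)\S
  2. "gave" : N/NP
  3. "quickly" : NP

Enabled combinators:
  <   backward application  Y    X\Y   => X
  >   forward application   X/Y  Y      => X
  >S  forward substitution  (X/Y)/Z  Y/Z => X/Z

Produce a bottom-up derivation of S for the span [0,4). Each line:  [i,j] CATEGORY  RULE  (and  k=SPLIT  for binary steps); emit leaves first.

[0,4] S   >
  [0,2] S/N   <
    [0,1] "park" : S
    [1,2] "built" : (S/N)\S
  [2,4] N   >
    [2,3] "gave" : N/NP
    [3,4] "quickly" : NP

[0,1] S  lex  "park"
[1,2] (S/N)\S  lex  "built"
[0,2] S/N  <  k=1
[2,3] N/NP  lex  "gave"
[3,4] NP  lex  "quickly"
[2,4] N  >  k=3
[0,4] S  >  k=2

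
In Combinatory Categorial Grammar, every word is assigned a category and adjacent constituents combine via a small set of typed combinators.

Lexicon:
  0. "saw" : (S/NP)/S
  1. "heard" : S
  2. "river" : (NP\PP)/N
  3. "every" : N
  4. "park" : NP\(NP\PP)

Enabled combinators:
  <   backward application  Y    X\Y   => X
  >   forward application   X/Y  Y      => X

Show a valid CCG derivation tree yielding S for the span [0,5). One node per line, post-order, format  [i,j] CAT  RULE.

[0,5] S   >
  [0,2] S/NP   >
    [0,1] "saw" : (S/NP)/S
    [1,2] "heard" : S
  [2,5] NP   <
    [2,4] NP\PP   >
      [2,3] "river" : (NP\PP)/N
      [3,4] "every" : N
    [4,5] "park" : NP\(NP\PP)

[0,1] (S/NP)/S  lex  "saw"
[1,2] S  lex  "heard"
[0,2] S/NP  >  k=1
[2,3] (NP\PP)/N  lex  "river"
[3,4] N  lex  "every"
[2,4] NP\PP  >  k=3
[4,5] NP\(NP\PP)  lex  "park"
[2,5] NP  <  k=4
[0,5] S  >  k=2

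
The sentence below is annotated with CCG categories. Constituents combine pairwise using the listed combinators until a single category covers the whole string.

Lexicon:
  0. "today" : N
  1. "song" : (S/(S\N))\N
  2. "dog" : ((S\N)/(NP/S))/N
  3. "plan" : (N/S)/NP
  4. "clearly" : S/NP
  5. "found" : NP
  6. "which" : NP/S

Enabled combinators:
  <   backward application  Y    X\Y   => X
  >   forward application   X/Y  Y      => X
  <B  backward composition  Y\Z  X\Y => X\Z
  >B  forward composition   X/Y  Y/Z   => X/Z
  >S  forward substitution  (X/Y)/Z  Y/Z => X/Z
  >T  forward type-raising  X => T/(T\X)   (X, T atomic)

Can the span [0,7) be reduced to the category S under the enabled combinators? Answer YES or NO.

YES

[0,7] S   >
  [0,2] S/(S\N)   <
    [0,1] "today" : N
    [1,2] "song" : (S/(S\N))\N
  [2,7] S\N   >
    [2,6] (S\N)/(NP/S)   >
      [2,3] "dog" : ((S\N)/(NP/S))/N
      [3,6] N   >
        [3,5] N/NP   >S
          [3,4] "plan" : (N/S)/NP
          [4,5] "clearly" : S/NP
        [5,6] "found" : NP
    [6,7] "which" : NP/S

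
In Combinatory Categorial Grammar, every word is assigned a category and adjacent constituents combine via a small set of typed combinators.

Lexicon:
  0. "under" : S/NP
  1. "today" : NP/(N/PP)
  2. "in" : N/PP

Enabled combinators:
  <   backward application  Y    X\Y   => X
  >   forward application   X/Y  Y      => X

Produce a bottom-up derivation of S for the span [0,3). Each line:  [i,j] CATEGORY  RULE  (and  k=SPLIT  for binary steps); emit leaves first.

[0,1] S/NP  lex  "under"
[1,2] NP/(N/PP)  lex  "today"
[2,3] N/PP  lex  "in"
[1,3] NP  >  k=2
[0,3] S  >  k=1

[0,3] S   >
  [0,1] "under" : S/NP
  [1,3] NP   >
    [1,2] "today" : NP/(N/PP)
    [2,3] "in" : N/PP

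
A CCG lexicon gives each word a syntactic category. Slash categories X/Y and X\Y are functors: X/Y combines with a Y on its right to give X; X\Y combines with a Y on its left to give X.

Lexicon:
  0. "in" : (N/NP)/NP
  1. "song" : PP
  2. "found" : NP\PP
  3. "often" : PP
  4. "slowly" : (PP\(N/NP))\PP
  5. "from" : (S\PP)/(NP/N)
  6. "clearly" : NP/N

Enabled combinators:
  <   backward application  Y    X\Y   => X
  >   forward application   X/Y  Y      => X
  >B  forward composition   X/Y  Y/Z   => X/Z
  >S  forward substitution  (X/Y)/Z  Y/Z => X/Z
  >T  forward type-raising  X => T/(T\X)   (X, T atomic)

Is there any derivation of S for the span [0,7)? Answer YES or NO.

YES

[0,7] S   <
  [0,5] PP   <
    [0,3] N/NP   >
      [0,1] "in" : (N/NP)/NP
      [1,3] NP   >
        [1,2] NP/(NP\PP)   >T
          [1,2] "song" : PP
        [2,3] "found" : NP\PP
    [3,5] PP\(N/NP)   <
      [3,4] "often" : PP
      [4,5] "slowly" : (PP\(N/NP))\PP
  [5,7] S\PP   >
    [5,6] "from" : (S\PP)/(NP/N)
    [6,7] "clearly" : NP/N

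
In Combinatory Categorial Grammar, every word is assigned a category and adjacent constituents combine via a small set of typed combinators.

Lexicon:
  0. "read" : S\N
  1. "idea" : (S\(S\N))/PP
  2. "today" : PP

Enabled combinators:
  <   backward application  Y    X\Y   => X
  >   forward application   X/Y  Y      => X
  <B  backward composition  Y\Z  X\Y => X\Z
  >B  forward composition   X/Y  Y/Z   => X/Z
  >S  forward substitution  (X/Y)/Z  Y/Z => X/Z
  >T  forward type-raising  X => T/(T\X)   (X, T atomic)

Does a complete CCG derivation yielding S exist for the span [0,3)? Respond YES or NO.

YES

[0,3] S   <
  [0,1] "read" : S\N
  [1,3] S\(S\N)   >
    [1,2] "idea" : (S\(S\N))/PP
    [2,3] "today" : PP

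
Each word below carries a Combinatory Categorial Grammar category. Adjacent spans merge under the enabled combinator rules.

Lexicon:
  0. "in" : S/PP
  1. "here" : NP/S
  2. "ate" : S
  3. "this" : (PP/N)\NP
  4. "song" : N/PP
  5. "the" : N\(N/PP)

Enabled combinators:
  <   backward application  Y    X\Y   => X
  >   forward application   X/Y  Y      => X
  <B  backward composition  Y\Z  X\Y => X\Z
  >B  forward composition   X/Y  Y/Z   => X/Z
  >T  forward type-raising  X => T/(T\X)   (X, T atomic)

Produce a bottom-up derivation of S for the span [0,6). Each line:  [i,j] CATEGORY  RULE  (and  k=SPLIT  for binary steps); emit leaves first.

[0,6] S   >
  [0,4] S/N   >B
    [0,1] "in" : S/PP
    [1,4] PP/N   <
      [1,3] NP   >
        [1,2] "here" : NP/S
        [2,3] "ate" : S
      [3,4] "this" : (PP/N)\NP
  [4,6] N   <
    [4,5] "song" : N/PP
    [5,6] "the" : N\(N/PP)

[0,1] S/PP  lex  "in"
[1,2] NP/S  lex  "here"
[2,3] S  lex  "ate"
[1,3] NP  >  k=2
[3,4] (PP/N)\NP  lex  "this"
[1,4] PP/N  <  k=3
[0,4] S/N  >B  k=1
[4,5] N/PP  lex  "song"
[5,6] N\(N/PP)  lex  "the"
[4,6] N  <  k=5
[0,6] S  >  k=4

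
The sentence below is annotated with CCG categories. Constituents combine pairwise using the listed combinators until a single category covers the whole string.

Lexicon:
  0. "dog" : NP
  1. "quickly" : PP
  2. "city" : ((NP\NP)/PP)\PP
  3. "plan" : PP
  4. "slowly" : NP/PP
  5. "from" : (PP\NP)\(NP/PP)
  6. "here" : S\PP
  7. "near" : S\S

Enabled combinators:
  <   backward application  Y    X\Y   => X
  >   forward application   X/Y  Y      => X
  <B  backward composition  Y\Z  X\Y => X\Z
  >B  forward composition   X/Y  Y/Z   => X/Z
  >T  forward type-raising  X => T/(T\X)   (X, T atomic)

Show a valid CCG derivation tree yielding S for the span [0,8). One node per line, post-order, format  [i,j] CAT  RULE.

[0,8] S   >
  [0,1] S/(S\NP)   >T
    [0,1] "dog" : NP
  [1,8] S\NP   <B
    [1,4] NP\NP   >
      [1,3] (NP\NP)/PP   <
        [1,2] "quickly" : PP
        [2,3] "city" : ((NP\NP)/PP)\PP
      [3,4] "plan" : PP
    [4,8] S\NP   <B
      [4,6] PP\NP   <
        [4,5] "slowly" : NP/PP
        [5,6] "from" : (PP\NP)\(NP/PP)
      [6,8] S\PP   <B
        [6,7] "here" : S\PP
        [7,8] "near" : S\S

[0,1] NP  lex  "dog"
[0,1] S/(S\NP)  >T
[1,2] PP  lex  "quickly"
[2,3] ((NP\NP)/PP)\PP  lex  "city"
[1,3] (NP\NP)/PP  <  k=2
[3,4] PP  lex  "plan"
[1,4] NP\NP  >  k=3
[4,5] NP/PP  lex  "slowly"
[5,6] (PP\NP)\(NP/PP)  lex  "from"
[4,6] PP\NP  <  k=5
[6,7] S\PP  lex  "here"
[7,8] S\S  lex  "near"
[6,8] S\PP  <B  k=7
[4,8] S\NP  <B  k=6
[1,8] S\NP  <B  k=4
[0,8] S  >  k=1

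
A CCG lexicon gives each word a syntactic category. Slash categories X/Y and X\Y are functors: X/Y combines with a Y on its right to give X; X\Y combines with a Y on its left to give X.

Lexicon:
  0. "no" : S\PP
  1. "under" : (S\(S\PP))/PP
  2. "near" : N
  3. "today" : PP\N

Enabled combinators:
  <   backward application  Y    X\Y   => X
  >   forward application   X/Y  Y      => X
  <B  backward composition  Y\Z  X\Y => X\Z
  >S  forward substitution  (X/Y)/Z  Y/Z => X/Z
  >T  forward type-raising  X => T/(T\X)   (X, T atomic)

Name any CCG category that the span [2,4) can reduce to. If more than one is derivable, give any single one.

PP

[0,4] S   <
  [0,1] "no" : S\PP
  [1,4] S\(S\PP)   >
    [1,2] "under" : (S\(S\PP))/PP
    [2,4] PP   <
      [2,3] "near" : N
      [3,4] "today" : PP\N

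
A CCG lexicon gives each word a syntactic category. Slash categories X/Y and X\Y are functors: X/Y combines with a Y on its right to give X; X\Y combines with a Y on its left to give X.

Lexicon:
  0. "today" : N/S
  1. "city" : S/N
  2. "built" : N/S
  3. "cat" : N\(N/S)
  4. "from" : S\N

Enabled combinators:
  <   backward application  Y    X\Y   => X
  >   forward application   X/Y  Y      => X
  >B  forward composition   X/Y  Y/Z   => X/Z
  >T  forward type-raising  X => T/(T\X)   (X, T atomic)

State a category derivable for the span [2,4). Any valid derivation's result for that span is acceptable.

[0,5] S   <
  [0,4] N   >
    [0,1] "today" : N/S
    [1,4] S   >
      [1,2] "city" : S/N
      [2,4] N   <
        [2,3] "built" : N/S
        [3,4] "cat" : N\(N/S)
  [4,5] "from" : S\N

N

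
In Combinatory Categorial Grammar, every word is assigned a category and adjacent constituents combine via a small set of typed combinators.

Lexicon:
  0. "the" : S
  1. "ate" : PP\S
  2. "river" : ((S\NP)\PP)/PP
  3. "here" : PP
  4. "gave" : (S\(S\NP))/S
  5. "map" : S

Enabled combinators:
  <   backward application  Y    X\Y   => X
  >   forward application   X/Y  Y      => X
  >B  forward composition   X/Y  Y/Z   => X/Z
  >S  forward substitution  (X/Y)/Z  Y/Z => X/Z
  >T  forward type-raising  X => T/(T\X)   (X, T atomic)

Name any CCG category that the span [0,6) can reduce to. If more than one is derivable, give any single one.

[0,6] S   <
  [0,4] S\NP   <
    [0,2] PP   >
      [0,1] PP/(PP\S)   >T
        [0,1] "the" : S
      [1,2] "ate" : PP\S
    [2,4] (S\NP)\PP   >
      [2,3] "river" : ((S\NP)\PP)/PP
      [3,4] "here" : PP
  [4,6] S\(S\NP)   >
    [4,5] "gave" : (S\(S\NP))/S
    [5,6] "map" : S

S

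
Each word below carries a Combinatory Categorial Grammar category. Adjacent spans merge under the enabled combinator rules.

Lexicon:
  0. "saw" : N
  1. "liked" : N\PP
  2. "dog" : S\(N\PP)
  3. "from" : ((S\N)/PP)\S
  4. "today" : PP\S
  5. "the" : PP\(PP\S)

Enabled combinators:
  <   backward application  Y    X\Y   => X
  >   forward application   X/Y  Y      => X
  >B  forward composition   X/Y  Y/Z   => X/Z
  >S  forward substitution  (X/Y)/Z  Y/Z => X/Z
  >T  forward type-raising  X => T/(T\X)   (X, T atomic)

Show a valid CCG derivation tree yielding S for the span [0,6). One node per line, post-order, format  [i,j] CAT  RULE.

[0,1] N  lex  "saw"
[0,1] S/(S\N)  >T
[1,2] N\PP  lex  "liked"
[2,3] S\(N\PP)  lex  "dog"
[1,3] S  <  k=2
[3,4] ((S\N)/PP)\S  lex  "from"
[1,4] (S\N)/PP  <  k=3
[4,5] PP\S  lex  "today"
[5,6] PP\(PP\S)  lex  "the"
[4,6] PP  <  k=5
[1,6] S\N  >  k=4
[0,6] S  >  k=1

[0,6] S   >
  [0,1] S/(S\N)   >T
    [0,1] "saw" : N
  [1,6] S\N   >
    [1,4] (S\N)/PP   <
      [1,3] S   <
        [1,2] "liked" : N\PP
        [2,3] "dog" : S\(N\PP)
      [3,4] "from" : ((S\N)/PP)\S
    [4,6] PP   <
      [4,5] "today" : PP\S
      [5,6] "the" : PP\(PP\S)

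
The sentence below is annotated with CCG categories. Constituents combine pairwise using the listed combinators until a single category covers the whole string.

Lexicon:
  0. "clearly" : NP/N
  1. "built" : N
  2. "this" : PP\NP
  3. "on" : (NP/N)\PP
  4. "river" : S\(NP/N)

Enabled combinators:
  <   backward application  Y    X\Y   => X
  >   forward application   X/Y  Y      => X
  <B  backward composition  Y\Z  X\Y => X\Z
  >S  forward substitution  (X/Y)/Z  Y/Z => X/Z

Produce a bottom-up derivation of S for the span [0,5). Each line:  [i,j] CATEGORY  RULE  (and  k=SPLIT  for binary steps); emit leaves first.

[0,1] NP/N  lex  "clearly"
[1,2] N  lex  "built"
[0,2] NP  >  k=1
[2,3] PP\NP  lex  "this"
[0,3] PP  <  k=2
[3,4] (NP/N)\PP  lex  "on"
[4,5] S\(NP/N)  lex  "river"
[3,5] S\PP  <B  k=4
[0,5] S  <  k=3

[0,5] S   <
  [0,3] PP   <
    [0,2] NP   >
      [0,1] "clearly" : NP/N
      [1,2] "built" : N
    [2,3] "this" : PP\NP
  [3,5] S\PP   <B
    [3,4] "on" : (NP/N)\PP
    [4,5] "river" : S\(NP/N)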